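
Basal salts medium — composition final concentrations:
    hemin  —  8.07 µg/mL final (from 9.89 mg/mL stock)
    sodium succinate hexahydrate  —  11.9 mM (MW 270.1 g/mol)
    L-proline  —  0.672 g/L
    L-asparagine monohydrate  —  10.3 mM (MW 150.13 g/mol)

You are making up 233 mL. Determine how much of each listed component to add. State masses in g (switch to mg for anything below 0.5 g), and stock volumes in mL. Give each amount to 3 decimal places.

hemin 0.190 mL; sodium succinate hexahydrate 0.749 g; L-proline 156.576 mg; L-asparagine monohydrate 360.297 mg

Target volume = 233 mL = 0.233 L.
hemin: V = C2·V2/C1 = 8.07 µg/mL × 233 mL ÷ 9890 µg/mL = 0.190 mL
sodium succinate hexahydrate: 11.9 mmol/L × 270.1 g/mol × 0.233 L ÷ 1000 = 0.749 g
L-proline: 0.672 g/L × 0.233 L = 0.156576 g = 156.576 mg
L-asparagine monohydrate: 10.3 mmol/L × 150.13 mg/mmol × 0.233 L = 360.297 mg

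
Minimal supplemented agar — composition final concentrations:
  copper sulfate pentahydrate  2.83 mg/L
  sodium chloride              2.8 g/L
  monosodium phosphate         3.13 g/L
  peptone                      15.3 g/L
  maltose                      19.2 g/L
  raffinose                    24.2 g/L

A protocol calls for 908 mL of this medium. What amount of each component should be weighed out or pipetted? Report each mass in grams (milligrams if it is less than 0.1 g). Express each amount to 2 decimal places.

Working volume: 908 mL = 0.908 L.
copper sulfate pentahydrate: 2.83 mg/L × 0.908 L = 2.57 mg
sodium chloride: 2.8 g/L × 0.908 L = 2.54 g
monosodium phosphate: 3.13 g/L × 0.908 L = 2.84 g
peptone: 15.3 g/L × 0.908 L = 13.89 g
maltose: 19.2 g/L × 0.908 L = 17.43 g
raffinose: 24.2 g/L × 0.908 L = 21.97 g

copper sulfate pentahydrate 2.57 mg; sodium chloride 2.54 g; monosodium phosphate 2.84 g; peptone 13.89 g; maltose 17.43 g; raffinose 21.97 g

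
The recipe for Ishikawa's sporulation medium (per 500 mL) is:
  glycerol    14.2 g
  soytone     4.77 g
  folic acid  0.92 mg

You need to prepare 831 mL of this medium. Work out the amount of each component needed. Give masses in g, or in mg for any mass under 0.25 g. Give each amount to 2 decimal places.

glycerol 23.60 g; soytone 7.93 g; folic acid 1.53 mg

Scale factor = 831 mL / 500 mL = 1.662.
glycerol: 14.2 g × (831 mL / 500 mL) = 23.60 g
soytone: 4.77 g × (831 mL / 500 mL) = 7.93 g
folic acid: 0.92 mg × (831 mL / 500 mL) = 1.53 mg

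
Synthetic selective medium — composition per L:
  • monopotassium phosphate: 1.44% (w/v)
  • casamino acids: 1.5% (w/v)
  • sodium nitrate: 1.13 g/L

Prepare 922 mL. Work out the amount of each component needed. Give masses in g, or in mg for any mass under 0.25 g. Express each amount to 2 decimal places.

monopotassium phosphate 13.28 g; casamino acids 13.83 g; sodium nitrate 1.04 g

Scale factor relative to 1 L: 0.922.
monopotassium phosphate: 1.44% w/v = 14.4 g/L → 14.4 × 0.922 L = 13.28 g
casamino acids: 1.5% w/v = 15 g/L → 15 × 0.922 L = 13.83 g
sodium nitrate: 1.13 g/L × 0.922 L = 1.04 g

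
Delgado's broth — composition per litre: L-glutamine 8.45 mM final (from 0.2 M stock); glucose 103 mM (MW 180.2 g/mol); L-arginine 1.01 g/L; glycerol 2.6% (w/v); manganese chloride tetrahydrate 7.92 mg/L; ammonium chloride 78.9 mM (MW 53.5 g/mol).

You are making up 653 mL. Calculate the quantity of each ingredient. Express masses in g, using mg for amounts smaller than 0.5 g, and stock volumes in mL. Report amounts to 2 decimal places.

L-glutamine 27.59 mL; glucose 12.12 g; L-arginine 0.66 g; glycerol 16.98 g; manganese chloride tetrahydrate 5.17 mg; ammonium chloride 2.76 g

Scale factor relative to 1 L: 0.653.
L-glutamine: dilute stock: 8.45 mM × 653 mL ÷ 200 mM = 27.59 mL
glucose: 103 mmol/L × 180.2 g/mol × 0.653 L ÷ 1000 = 12.12 g
L-arginine: 1.01 g/L × 0.653 L = 0.66 g
glycerol: 2.6% w/v = 26 g/L → 26 × 0.653 L = 16.98 g
manganese chloride tetrahydrate: 7.92 mg/L × 0.653 L = 5.17 mg
ammonium chloride: 78.9 mmol/L × 53.5 g/mol × 0.653 L ÷ 1000 = 2.76 g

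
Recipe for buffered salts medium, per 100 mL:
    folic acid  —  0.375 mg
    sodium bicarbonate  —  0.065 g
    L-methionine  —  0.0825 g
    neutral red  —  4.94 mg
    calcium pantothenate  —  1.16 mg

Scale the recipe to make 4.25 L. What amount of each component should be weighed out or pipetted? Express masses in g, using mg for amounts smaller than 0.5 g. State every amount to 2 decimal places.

Ratio of target to recipe volume: 4250 / 100 = 42.5.
folic acid: 0.375 mg × (4250 mL / 100 mL) = 15.94 mg
sodium bicarbonate: 0.065 g × (4250 mL / 100 mL) = 2.76 g
L-methionine: 0.0825 g × (4250 mL / 100 mL) = 3.51 g
neutral red: 4.94 mg × (4250 mL / 100 mL) = 209.95 mg
calcium pantothenate: 1.16 mg × (4250 mL / 100 mL) = 49.30 mg

folic acid 15.94 mg; sodium bicarbonate 2.76 g; L-methionine 3.51 g; neutral red 209.95 mg; calcium pantothenate 49.30 mg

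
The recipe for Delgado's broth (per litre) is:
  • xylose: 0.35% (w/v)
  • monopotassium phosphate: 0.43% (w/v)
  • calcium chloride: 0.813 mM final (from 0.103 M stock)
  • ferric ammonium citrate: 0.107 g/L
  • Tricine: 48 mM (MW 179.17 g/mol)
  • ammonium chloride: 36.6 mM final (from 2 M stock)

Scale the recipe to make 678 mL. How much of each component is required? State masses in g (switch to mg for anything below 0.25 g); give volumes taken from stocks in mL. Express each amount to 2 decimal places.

xylose 2.37 g; monopotassium phosphate 2.92 g; calcium chloride 5.35 mL; ferric ammonium citrate 72.55 mg; Tricine 5.83 g; ammonium chloride 12.41 mL

Target volume = 678 mL = 0.678 L.
xylose: 0.35 g per 100 mL × 678 mL ÷ 100 = 2.37 g
monopotassium phosphate: 0.43% w/v = 4.3 g/L → 4.3 × 0.678 L = 2.92 g
calcium chloride: dilute stock: 0.813 mM × 678 mL ÷ 103 mM = 5.35 mL
ferric ammonium citrate: 0.107 g/L × 0.678 L = 0.072546 g = 72.55 mg
Tricine: 48 mmol/L × 179.17 g/mol × 0.678 L ÷ 1000 = 5.83 g
ammonium chloride: V = C2·V2/C1 = 36.6 mM × 678 mL ÷ 2000 mM = 12.41 mL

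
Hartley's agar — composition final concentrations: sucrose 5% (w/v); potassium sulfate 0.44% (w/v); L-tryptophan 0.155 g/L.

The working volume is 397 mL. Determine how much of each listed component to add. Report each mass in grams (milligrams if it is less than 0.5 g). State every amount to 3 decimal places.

Target volume = 397 mL = 0.397 L.
sucrose: 5% w/v = 50 g/L → 50 × 0.397 L = 19.850 g
potassium sulfate: 0.44 g per 100 mL × 397 mL ÷ 100 = 1.747 g
L-tryptophan: 0.155 g/L × 0.397 L = 0.061535 g = 61.535 mg

sucrose 19.850 g; potassium sulfate 1.747 g; L-tryptophan 61.535 mg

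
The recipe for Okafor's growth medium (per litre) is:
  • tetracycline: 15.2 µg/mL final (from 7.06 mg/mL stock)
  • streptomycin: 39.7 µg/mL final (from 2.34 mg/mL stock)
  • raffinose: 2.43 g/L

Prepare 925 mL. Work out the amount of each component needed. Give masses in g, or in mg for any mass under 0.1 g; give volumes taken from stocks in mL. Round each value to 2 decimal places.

tetracycline 1.99 mL; streptomycin 15.69 mL; raffinose 2.25 g

Scale factor relative to 1 L: 0.925.
tetracycline: V = C2·V2/C1 = 15.2 µg/mL × 925 mL ÷ 7060 µg/mL = 1.99 mL
streptomycin: V = C2·V2/C1 = 39.7 µg/mL × 925 mL ÷ 2340 µg/mL = 15.69 mL
raffinose: 2.43 g/L × 0.925 L = 2.25 g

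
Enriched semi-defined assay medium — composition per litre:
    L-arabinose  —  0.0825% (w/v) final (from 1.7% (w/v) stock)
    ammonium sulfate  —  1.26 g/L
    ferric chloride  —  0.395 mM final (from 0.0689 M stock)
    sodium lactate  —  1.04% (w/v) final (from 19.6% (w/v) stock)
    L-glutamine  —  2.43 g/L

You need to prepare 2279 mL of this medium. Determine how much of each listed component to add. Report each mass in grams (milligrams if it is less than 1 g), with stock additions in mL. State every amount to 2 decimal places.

L-arabinose 110.60 mL; ammonium sulfate 2.87 g; ferric chloride 13.07 mL; sodium lactate 120.93 mL; L-glutamine 5.54 g

Target volume = 2279 mL = 2.279 L.
L-arabinose: C1V1 = C2V2 → 0.0825% ÷ 1.7% × 2279 mL = 110.60 mL
ammonium sulfate: 1.26 g/L × 2.279 L = 2.87 g
ferric chloride: V = C2·V2/C1 = 0.395 mM × 2279 mL ÷ 68.9 mM = 13.07 mL
sodium lactate: V = C2·V2/C1 = 1.04% ÷ 19.6% × 2279 mL = 120.93 mL
L-glutamine: 2.43 g/L × 2.279 L = 5.54 g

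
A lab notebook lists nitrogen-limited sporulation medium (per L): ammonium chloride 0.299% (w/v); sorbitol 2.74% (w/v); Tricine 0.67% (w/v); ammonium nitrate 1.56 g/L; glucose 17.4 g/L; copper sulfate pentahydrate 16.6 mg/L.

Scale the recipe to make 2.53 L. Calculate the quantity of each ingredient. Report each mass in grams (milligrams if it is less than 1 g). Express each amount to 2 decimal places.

Working volume: 2.53 L.
ammonium chloride: 0.299 g per 100 mL × 2530 mL ÷ 100 = 7.56 g
sorbitol: 2.74 g per 100 mL × 2530 mL ÷ 100 = 69.32 g
Tricine: 0.67% w/v = 6.7 g/L → 6.7 × 2.53 L = 16.95 g
ammonium nitrate: 1.56 g/L × 2.53 L = 3.95 g
glucose: 17.4 g/L × 2.53 L = 44.02 g
copper sulfate pentahydrate: 16.6 mg/L × 2.53 L = 42.00 mg

ammonium chloride 7.56 g; sorbitol 69.32 g; Tricine 16.95 g; ammonium nitrate 3.95 g; glucose 44.02 g; copper sulfate pentahydrate 42.00 mg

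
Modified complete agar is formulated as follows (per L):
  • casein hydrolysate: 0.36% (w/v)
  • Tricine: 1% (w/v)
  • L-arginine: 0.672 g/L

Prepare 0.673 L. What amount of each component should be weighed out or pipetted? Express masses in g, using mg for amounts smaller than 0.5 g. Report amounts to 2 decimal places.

Working volume: 0.673 L.
casein hydrolysate: 0.36 g per 100 mL × 673 mL ÷ 100 = 2.42 g
Tricine: 1% w/v = 10 g/L → 10 × 0.673 L = 6.73 g
L-arginine: 0.672 g/L × 0.673 L = 0.452256 g = 452.26 mg

casein hydrolysate 2.42 g; Tricine 6.73 g; L-arginine 452.26 mg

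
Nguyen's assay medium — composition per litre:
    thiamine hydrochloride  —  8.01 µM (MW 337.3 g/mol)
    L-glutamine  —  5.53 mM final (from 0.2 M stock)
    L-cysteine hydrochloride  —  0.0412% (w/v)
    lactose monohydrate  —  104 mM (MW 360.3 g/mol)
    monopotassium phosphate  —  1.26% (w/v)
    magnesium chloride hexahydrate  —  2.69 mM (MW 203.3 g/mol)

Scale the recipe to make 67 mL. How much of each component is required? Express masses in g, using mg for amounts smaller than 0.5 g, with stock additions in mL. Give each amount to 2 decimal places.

Scale factor relative to 1 L: 0.067.
thiamine hydrochloride: 8.01 µmol/L × 337.3 g/mol × 0.067 L ÷ 1000 = 0.18 mg
L-glutamine: C1V1 = C2V2 → 5.53 mM × 67 mL ÷ 200 mM = 1.85 mL
L-cysteine hydrochloride: 0.0412 g per 100 mL × 67 mL ÷ 100 = 0.027604 g = 27.60 mg
lactose monohydrate: 104 mmol/L × 360.3 g/mol × 0.067 L ÷ 1000 = 2.51 g
monopotassium phosphate: 1.26% w/v = 12.6 g/L → 12.6 × 0.067 L = 0.84 g
magnesium chloride hexahydrate: 2.69 mmol/L × 203.3 mg/mmol × 0.067 L = 36.64 mg

thiamine hydrochloride 0.18 mg; L-glutamine 1.85 mL; L-cysteine hydrochloride 27.60 mg; lactose monohydrate 2.51 g; monopotassium phosphate 0.84 g; magnesium chloride hexahydrate 36.64 mg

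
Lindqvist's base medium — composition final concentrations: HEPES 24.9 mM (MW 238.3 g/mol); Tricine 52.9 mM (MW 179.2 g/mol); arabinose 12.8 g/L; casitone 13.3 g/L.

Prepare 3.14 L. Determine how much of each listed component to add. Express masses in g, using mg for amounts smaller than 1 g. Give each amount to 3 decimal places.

Working volume: 3.14 L.
HEPES: 24.9 mmol/L × 238.3 g/mol × 3.14 L ÷ 1000 = 18.632 g
Tricine: 52.9 mmol/L × 179.2 g/mol × 3.14 L ÷ 1000 = 29.766 g
arabinose: 12.8 g/L × 3.14 L = 40.192 g
casitone: 13.3 g/L × 3.14 L = 41.762 g

HEPES 18.632 g; Tricine 29.766 g; arabinose 40.192 g; casitone 41.762 g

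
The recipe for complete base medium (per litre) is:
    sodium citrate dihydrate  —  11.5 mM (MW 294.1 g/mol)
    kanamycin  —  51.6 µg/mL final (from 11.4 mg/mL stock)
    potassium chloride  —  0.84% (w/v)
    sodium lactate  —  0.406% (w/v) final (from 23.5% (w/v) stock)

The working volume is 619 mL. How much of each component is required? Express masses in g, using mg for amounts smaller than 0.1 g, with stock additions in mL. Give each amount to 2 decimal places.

Target volume = 619 mL = 0.619 L.
sodium citrate dihydrate: 11.5 mmol/L × 294.1 g/mol × 0.619 L ÷ 1000 = 2.09 g
kanamycin: C1V1 = C2V2 → 51.6 µg/mL × 619 mL ÷ 11400 µg/mL = 2.80 mL
potassium chloride: 0.84% w/v = 8.4 g/L → 8.4 × 0.619 L = 5.20 g
sodium lactate: dilute stock: 0.406% ÷ 23.5% × 619 mL = 10.69 mL

sodium citrate dihydrate 2.09 g; kanamycin 2.80 mL; potassium chloride 5.20 g; sodium lactate 10.69 mL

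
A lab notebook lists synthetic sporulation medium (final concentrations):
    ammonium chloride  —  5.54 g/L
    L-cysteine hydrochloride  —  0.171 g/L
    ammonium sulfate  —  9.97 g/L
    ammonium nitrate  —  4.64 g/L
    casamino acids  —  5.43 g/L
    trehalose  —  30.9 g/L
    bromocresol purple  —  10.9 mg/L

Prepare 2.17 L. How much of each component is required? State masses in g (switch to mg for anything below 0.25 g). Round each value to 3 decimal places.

ammonium chloride 12.022 g; L-cysteine hydrochloride 0.371 g; ammonium sulfate 21.635 g; ammonium nitrate 10.069 g; casamino acids 11.783 g; trehalose 67.053 g; bromocresol purple 23.653 mg

Working volume: 2.17 L.
ammonium chloride: 5.54 g/L × 2.17 L = 12.022 g
L-cysteine hydrochloride: 0.171 g/L × 2.17 L = 0.371 g
ammonium sulfate: 9.97 g/L × 2.17 L = 21.635 g
ammonium nitrate: 4.64 g/L × 2.17 L = 10.069 g
casamino acids: 5.43 g/L × 2.17 L = 11.783 g
trehalose: 30.9 g/L × 2.17 L = 67.053 g
bromocresol purple: 10.9 mg/L × 2.17 L = 23.653 mg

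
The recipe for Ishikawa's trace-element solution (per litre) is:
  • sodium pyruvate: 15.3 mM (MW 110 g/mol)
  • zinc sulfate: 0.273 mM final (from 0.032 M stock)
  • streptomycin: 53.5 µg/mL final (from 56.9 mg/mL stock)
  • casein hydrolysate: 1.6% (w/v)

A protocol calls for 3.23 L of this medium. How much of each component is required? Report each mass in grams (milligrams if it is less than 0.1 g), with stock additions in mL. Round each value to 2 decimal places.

sodium pyruvate 5.44 g; zinc sulfate 27.56 mL; streptomycin 3.04 mL; casein hydrolysate 51.68 g

Scale factor relative to 1 L: 3.23.
sodium pyruvate: 15.3 mmol/L × 110 g/mol × 3.23 L ÷ 1000 = 5.44 g
zinc sulfate: V = C2·V2/C1 = 0.273 mM × 3230 mL ÷ 32 mM = 27.56 mL
streptomycin: dilute stock: 53.5 µg/mL × 3230 mL ÷ 56900 µg/mL = 3.04 mL
casein hydrolysate: 1.6 g per 100 mL × 3230 mL ÷ 100 = 51.68 g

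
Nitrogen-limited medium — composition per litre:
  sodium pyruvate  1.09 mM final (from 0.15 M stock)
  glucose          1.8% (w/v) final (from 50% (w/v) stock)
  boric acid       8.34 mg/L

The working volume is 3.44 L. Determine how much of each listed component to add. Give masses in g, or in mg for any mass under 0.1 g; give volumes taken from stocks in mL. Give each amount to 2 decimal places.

sodium pyruvate 25.00 mL; glucose 123.84 mL; boric acid 28.69 mg

Scale factor relative to 1 L: 3.44.
sodium pyruvate: dilute stock: 1.09 mM × 3440 mL ÷ 150 mM = 25.00 mL
glucose: C1V1 = C2V2 → 1.8% ÷ 50% × 3440 mL = 123.84 mL
boric acid: 8.34 mg/L × 3.44 L = 28.69 mg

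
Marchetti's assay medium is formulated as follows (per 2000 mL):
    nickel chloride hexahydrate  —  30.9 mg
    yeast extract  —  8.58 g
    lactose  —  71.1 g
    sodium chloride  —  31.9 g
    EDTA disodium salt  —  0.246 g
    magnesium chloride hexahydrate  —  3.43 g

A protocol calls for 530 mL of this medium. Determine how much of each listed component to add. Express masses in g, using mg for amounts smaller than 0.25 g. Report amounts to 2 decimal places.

Scale factor = 530 mL / 2000 mL = 0.265.
nickel chloride hexahydrate: 30.9 mg × (530 mL / 2000 mL) = 8.19 mg
yeast extract: 8.58 g × (530 mL / 2000 mL) = 2.27 g
lactose: 71.1 g × (530 mL / 2000 mL) = 18.84 g
sodium chloride: 31.9 g × (530 mL / 2000 mL) = 8.45 g
EDTA disodium salt: 0.246 g × (530 mL / 2000 mL) = 0.06519 g = 65.19 mg
magnesium chloride hexahydrate: 3.43 g × (530 mL / 2000 mL) = 0.91 g

nickel chloride hexahydrate 8.19 mg; yeast extract 2.27 g; lactose 18.84 g; sodium chloride 8.45 g; EDTA disodium salt 65.19 mg; magnesium chloride hexahydrate 0.91 g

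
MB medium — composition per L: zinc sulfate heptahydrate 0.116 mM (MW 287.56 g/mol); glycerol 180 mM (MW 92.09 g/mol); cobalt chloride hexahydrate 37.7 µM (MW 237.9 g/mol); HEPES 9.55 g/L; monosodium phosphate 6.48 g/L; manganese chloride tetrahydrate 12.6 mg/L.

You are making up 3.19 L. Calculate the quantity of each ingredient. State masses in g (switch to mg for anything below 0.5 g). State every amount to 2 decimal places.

zinc sulfate heptahydrate 106.41 mg; glycerol 52.88 g; cobalt chloride hexahydrate 28.61 mg; HEPES 30.46 g; monosodium phosphate 20.67 g; manganese chloride tetrahydrate 40.19 mg

Working volume: 3.19 L.
zinc sulfate heptahydrate: 0.116 mmol/L × 287.56 mg/mmol × 3.19 L = 106.41 mg
glycerol: 180 mmol/L × 92.09 g/mol × 3.19 L ÷ 1000 = 52.88 g
cobalt chloride hexahydrate: 37.7 µmol/L × 237.9 g/mol × 3.19 L ÷ 1000 = 28.61 mg
HEPES: 9.55 g/L × 3.19 L = 30.46 g
monosodium phosphate: 6.48 g/L × 3.19 L = 20.67 g
manganese chloride tetrahydrate: 12.6 mg/L × 3.19 L = 40.19 mg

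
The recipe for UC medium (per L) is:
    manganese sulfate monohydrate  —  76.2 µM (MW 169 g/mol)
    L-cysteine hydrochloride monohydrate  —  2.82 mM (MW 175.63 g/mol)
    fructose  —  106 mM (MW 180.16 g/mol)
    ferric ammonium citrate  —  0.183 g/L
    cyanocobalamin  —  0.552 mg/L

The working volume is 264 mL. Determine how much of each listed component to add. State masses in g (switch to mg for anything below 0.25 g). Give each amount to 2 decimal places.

Target volume = 264 mL = 0.264 L.
manganese sulfate monohydrate: 76.2 µmol/L × 169 g/mol × 0.264 L ÷ 1000 = 3.40 mg
L-cysteine hydrochloride monohydrate: 2.82 mmol/L × 175.63 mg/mmol × 0.264 L = 130.75 mg
fructose: 106 mmol/L × 180.16 g/mol × 0.264 L ÷ 1000 = 5.04 g
ferric ammonium citrate: 0.183 g/L × 0.264 L = 0.048312 g = 48.31 mg
cyanocobalamin: 0.552 mg/L × 0.264 L = 0.15 mg

manganese sulfate monohydrate 3.40 mg; L-cysteine hydrochloride monohydrate 130.75 mg; fructose 5.04 g; ferric ammonium citrate 48.31 mg; cyanocobalamin 0.15 mg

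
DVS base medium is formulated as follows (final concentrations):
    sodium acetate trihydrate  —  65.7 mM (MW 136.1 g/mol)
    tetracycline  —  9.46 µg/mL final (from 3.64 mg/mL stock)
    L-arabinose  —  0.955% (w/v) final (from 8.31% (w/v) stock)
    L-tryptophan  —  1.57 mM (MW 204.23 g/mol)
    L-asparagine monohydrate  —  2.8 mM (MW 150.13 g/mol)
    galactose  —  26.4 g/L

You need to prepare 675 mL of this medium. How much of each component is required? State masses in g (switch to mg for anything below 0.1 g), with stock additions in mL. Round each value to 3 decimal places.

Target volume = 675 mL = 0.675 L.
sodium acetate trihydrate: 65.7 mmol/L × 136.1 g/mol × 0.675 L ÷ 1000 = 6.036 g
tetracycline: C1V1 = C2V2 → 9.46 µg/mL × 675 mL ÷ 3640 µg/mL = 1.754 mL
L-arabinose: C1V1 = C2V2 → 0.955% ÷ 8.31% × 675 mL = 77.572 mL
L-tryptophan: 1.57 mmol/L × 204.23 g/mol × 0.675 L ÷ 1000 = 0.216 g
L-asparagine monohydrate: 2.8 mmol/L × 150.13 g/mol × 0.675 L ÷ 1000 = 0.284 g
galactose: 26.4 g/L × 0.675 L = 17.820 g

sodium acetate trihydrate 6.036 g; tetracycline 1.754 mL; L-arabinose 77.572 mL; L-tryptophan 0.216 g; L-asparagine monohydrate 0.284 g; galactose 17.820 g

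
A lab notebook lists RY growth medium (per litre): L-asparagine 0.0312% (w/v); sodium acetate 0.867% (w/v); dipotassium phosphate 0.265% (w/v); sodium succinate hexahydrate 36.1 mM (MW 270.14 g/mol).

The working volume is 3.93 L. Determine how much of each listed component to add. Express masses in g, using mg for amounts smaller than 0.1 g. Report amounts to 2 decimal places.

L-asparagine 1.23 g; sodium acetate 34.07 g; dipotassium phosphate 10.41 g; sodium succinate hexahydrate 38.33 g

Working volume: 3.93 L.
L-asparagine: 0.0312 g per 100 mL × 3930 mL ÷ 100 = 1.23 g
sodium acetate: 0.867% w/v = 8.67 g/L → 8.67 × 3.93 L = 34.07 g
dipotassium phosphate: 0.265 g per 100 mL × 3930 mL ÷ 100 = 10.41 g
sodium succinate hexahydrate: 36.1 mmol/L × 270.14 g/mol × 3.93 L ÷ 1000 = 38.33 g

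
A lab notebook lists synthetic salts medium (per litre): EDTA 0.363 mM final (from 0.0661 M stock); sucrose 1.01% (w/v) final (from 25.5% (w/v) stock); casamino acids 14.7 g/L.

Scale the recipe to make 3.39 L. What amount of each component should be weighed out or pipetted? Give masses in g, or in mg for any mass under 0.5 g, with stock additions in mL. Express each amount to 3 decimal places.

Working volume: 3.39 L.
EDTA: V = C2·V2/C1 = 0.363 mM × 3390 mL ÷ 66.1 mM = 18.617 mL
sucrose: V = C2·V2/C1 = 1.01% ÷ 25.5% × 3390 mL = 134.271 mL
casamino acids: 14.7 g/L × 3.39 L = 49.833 g

EDTA 18.617 mL; sucrose 134.271 mL; casamino acids 49.833 g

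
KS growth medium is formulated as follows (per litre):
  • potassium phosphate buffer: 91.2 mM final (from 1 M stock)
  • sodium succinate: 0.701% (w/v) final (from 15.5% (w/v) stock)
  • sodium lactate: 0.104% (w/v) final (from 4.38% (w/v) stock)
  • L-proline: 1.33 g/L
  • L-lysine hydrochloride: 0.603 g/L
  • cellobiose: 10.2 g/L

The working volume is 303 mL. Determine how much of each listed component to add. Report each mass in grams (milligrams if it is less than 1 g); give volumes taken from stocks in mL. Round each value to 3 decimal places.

potassium phosphate buffer 27.634 mL; sodium succinate 13.703 mL; sodium lactate 7.195 mL; L-proline 402.990 mg; L-lysine hydrochloride 182.709 mg; cellobiose 3.091 g

Scale factor relative to 1 L: 0.303.
potassium phosphate buffer: C1V1 = C2V2 → 91.2 mM × 303 mL ÷ 1000 mM = 27.634 mL
sodium succinate: C1V1 = C2V2 → 0.701% ÷ 15.5% × 303 mL = 13.703 mL
sodium lactate: dilute stock: 0.104% ÷ 4.38% × 303 mL = 7.195 mL
L-proline: 1.33 g/L × 0.303 L = 0.40299 g = 402.990 mg
L-lysine hydrochloride: 0.603 g/L × 0.303 L = 0.182709 g = 182.709 mg
cellobiose: 10.2 g/L × 0.303 L = 3.091 g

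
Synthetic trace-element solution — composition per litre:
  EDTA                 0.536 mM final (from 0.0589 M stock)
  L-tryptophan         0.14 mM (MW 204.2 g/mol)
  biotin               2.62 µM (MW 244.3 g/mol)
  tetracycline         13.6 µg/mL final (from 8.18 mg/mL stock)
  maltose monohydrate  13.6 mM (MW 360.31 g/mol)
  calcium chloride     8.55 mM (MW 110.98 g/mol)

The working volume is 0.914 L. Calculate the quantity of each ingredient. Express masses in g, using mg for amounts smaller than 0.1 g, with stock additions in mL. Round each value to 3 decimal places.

EDTA 8.318 mL; L-tryptophan 26.129 mg; biotin 0.585 mg; tetracycline 1.520 mL; maltose monohydrate 4.479 g; calcium chloride 0.867 g

Working volume: 0.914 L.
EDTA: V = C2·V2/C1 = 0.536 mM × 914 mL ÷ 58.9 mM = 8.318 mL
L-tryptophan: 0.14 mmol/L × 204.2 mg/mmol × 0.914 L = 26.129 mg
biotin: 2.62 µmol/L × 244.3 g/mol × 0.914 L ÷ 1000 = 0.585 mg
tetracycline: V = C2·V2/C1 = 13.6 µg/mL × 914 mL ÷ 8180 µg/mL = 1.520 mL
maltose monohydrate: 13.6 mmol/L × 360.31 g/mol × 0.914 L ÷ 1000 = 4.479 g
calcium chloride: 8.55 mmol/L × 110.98 g/mol × 0.914 L ÷ 1000 = 0.867 g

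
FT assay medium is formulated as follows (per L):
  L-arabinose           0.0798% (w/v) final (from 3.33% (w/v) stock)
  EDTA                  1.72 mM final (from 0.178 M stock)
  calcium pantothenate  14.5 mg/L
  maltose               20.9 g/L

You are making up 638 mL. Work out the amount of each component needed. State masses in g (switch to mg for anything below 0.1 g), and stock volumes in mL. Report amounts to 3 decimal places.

L-arabinose 15.289 mL; EDTA 6.165 mL; calcium pantothenate 9.251 mg; maltose 13.334 g

Target volume = 638 mL = 0.638 L.
L-arabinose: V = C2·V2/C1 = 0.0798% ÷ 3.33% × 638 mL = 15.289 mL
EDTA: C1V1 = C2V2 → 1.72 mM × 638 mL ÷ 178 mM = 6.165 mL
calcium pantothenate: 14.5 mg/L × 0.638 L = 9.251 mg
maltose: 20.9 g/L × 0.638 L = 13.334 g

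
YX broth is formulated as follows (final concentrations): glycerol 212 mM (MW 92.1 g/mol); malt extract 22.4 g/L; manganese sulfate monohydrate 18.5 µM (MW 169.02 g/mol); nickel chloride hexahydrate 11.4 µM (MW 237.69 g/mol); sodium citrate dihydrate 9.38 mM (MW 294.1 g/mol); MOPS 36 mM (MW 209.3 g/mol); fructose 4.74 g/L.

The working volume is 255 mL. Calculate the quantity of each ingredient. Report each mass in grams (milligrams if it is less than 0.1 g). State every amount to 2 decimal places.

glycerol 4.98 g; malt extract 5.71 g; manganese sulfate monohydrate 0.80 mg; nickel chloride hexahydrate 0.69 mg; sodium citrate dihydrate 0.70 g; MOPS 1.92 g; fructose 1.21 g

Scale factor relative to 1 L: 0.255.
glycerol: 212 mmol/L × 92.1 g/mol × 0.255 L ÷ 1000 = 4.98 g
malt extract: 22.4 g/L × 0.255 L = 5.71 g
manganese sulfate monohydrate: 18.5 µmol/L × 169.02 g/mol × 0.255 L ÷ 1000 = 0.80 mg
nickel chloride hexahydrate: 11.4 µmol/L × 237.69 g/mol × 0.255 L ÷ 1000 = 0.69 mg
sodium citrate dihydrate: 9.38 mmol/L × 294.1 g/mol × 0.255 L ÷ 1000 = 0.70 g
MOPS: 36 mmol/L × 209.3 g/mol × 0.255 L ÷ 1000 = 1.92 g
fructose: 4.74 g/L × 0.255 L = 1.21 g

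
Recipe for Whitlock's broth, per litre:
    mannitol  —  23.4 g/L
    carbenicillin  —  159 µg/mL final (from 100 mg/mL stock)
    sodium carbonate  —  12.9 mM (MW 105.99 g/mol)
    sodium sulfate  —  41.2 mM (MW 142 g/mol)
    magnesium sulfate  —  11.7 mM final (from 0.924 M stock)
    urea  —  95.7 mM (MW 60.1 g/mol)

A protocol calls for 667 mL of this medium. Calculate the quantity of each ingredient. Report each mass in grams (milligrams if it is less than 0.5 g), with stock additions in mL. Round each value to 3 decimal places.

Working volume: 667 mL = 0.667 L.
mannitol: 23.4 g/L × 0.667 L = 15.608 g
carbenicillin: V = C2·V2/C1 = 159 µg/mL × 667 mL ÷ 100000 µg/mL = 1.061 mL
sodium carbonate: 12.9 mmol/L × 105.99 g/mol × 0.667 L ÷ 1000 = 0.912 g
sodium sulfate: 41.2 mmol/L × 142 g/mol × 0.667 L ÷ 1000 = 3.902 g
magnesium sulfate: V = C2·V2/C1 = 11.7 mM × 667 mL ÷ 924 mM = 8.446 mL
urea: 95.7 mmol/L × 60.1 g/mol × 0.667 L ÷ 1000 = 3.836 g

mannitol 15.608 g; carbenicillin 1.061 mL; sodium carbonate 0.912 g; sodium sulfate 3.902 g; magnesium sulfate 8.446 mL; urea 3.836 g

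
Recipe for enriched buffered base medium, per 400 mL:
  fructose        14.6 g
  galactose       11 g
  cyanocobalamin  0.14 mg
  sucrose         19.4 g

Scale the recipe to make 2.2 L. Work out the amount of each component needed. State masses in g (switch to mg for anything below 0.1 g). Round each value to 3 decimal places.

Scale factor = 2200 mL / 400 mL = 5.5.
fructose: 14.6 g × (2200 mL / 400 mL) = 80.300 g
galactose: 11 g × (2200 mL / 400 mL) = 60.500 g
cyanocobalamin: 0.14 mg × (2200 mL / 400 mL) = 0.770 mg
sucrose: 19.4 g × (2200 mL / 400 mL) = 106.700 g

fructose 80.300 g; galactose 60.500 g; cyanocobalamin 0.770 mg; sucrose 106.700 g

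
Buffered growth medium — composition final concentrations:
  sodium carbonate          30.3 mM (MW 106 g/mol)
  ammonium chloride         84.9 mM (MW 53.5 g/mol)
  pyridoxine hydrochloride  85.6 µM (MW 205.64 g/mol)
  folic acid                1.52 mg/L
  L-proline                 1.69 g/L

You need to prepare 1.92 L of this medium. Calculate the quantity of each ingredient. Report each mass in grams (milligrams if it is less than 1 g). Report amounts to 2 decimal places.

Scale factor relative to 1 L: 1.92.
sodium carbonate: 30.3 mmol/L × 106 g/mol × 1.92 L ÷ 1000 = 6.17 g
ammonium chloride: 84.9 mmol/L × 53.5 g/mol × 1.92 L ÷ 1000 = 8.72 g
pyridoxine hydrochloride: 85.6 µmol/L × 205.64 g/mol × 1.92 L ÷ 1000 = 33.80 mg
folic acid: 1.52 mg/L × 1.92 L = 2.92 mg
L-proline: 1.69 g/L × 1.92 L = 3.24 g

sodium carbonate 6.17 g; ammonium chloride 8.72 g; pyridoxine hydrochloride 33.80 mg; folic acid 2.92 mg; L-proline 3.24 g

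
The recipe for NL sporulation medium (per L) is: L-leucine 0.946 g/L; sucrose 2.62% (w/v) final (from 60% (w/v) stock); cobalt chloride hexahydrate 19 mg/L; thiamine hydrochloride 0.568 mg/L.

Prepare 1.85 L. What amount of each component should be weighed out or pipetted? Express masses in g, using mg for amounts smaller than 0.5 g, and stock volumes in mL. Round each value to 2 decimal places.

Working volume: 1.85 L.
L-leucine: 0.946 g/L × 1.85 L = 1.75 g
sucrose: V = C2·V2/C1 = 2.62% ÷ 60% × 1850 mL = 80.78 mL
cobalt chloride hexahydrate: 19 mg/L × 1.85 L = 35.15 mg
thiamine hydrochloride: 0.568 mg/L × 1.85 L = 1.05 mg

L-leucine 1.75 g; sucrose 80.78 mL; cobalt chloride hexahydrate 35.15 mg; thiamine hydrochloride 1.05 mg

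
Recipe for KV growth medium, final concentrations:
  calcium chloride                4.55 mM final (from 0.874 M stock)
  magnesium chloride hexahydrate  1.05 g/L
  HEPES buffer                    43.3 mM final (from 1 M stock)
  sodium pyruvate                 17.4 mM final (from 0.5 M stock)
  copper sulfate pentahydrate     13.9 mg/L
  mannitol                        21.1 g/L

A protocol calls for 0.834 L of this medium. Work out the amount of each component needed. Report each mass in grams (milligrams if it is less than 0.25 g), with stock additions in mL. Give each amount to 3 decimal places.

Scale factor relative to 1 L: 0.834.
calcium chloride: V = C2·V2/C1 = 4.55 mM × 834 mL ÷ 874 mM = 4.342 mL
magnesium chloride hexahydrate: 1.05 g/L × 0.834 L = 0.876 g
HEPES buffer: C1V1 = C2V2 → 43.3 mM × 834 mL ÷ 1000 mM = 36.112 mL
sodium pyruvate: C1V1 = C2V2 → 17.4 mM × 834 mL ÷ 500 mM = 29.023 mL
copper sulfate pentahydrate: 13.9 mg/L × 0.834 L = 11.593 mg
mannitol: 21.1 g/L × 0.834 L = 17.597 g

calcium chloride 4.342 mL; magnesium chloride hexahydrate 0.876 g; HEPES buffer 36.112 mL; sodium pyruvate 29.023 mL; copper sulfate pentahydrate 11.593 mg; mannitol 17.597 g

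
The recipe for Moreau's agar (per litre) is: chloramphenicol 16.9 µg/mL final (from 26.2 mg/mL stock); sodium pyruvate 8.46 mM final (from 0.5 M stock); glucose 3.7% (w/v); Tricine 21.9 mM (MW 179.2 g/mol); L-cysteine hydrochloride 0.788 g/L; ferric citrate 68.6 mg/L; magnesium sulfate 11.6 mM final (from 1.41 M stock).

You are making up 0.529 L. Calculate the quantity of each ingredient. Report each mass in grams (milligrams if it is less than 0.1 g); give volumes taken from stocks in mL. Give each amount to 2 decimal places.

chloramphenicol 0.34 mL; sodium pyruvate 8.95 mL; glucose 19.57 g; Tricine 2.08 g; L-cysteine hydrochloride 0.42 g; ferric citrate 36.29 mg; magnesium sulfate 4.35 mL

Scale factor relative to 1 L: 0.529.
chloramphenicol: C1V1 = C2V2 → 16.9 µg/mL × 529 mL ÷ 26200 µg/mL = 0.34 mL
sodium pyruvate: C1V1 = C2V2 → 8.46 mM × 529 mL ÷ 500 mM = 8.95 mL
glucose: 3.7% w/v = 37 g/L → 37 × 0.529 L = 19.57 g
Tricine: 21.9 mmol/L × 179.2 g/mol × 0.529 L ÷ 1000 = 2.08 g
L-cysteine hydrochloride: 0.788 g/L × 0.529 L = 0.42 g
ferric citrate: 68.6 mg/L × 0.529 L = 36.29 mg
magnesium sulfate: C1V1 = C2V2 → 11.6 mM × 529 mL ÷ 1410 mM = 4.35 mL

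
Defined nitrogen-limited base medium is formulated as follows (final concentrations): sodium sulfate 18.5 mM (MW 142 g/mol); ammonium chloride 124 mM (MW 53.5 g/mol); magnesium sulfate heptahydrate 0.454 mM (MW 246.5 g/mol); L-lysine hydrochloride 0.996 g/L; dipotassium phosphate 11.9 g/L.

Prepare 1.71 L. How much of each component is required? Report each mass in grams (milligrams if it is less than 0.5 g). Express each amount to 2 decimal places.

Scale factor relative to 1 L: 1.71.
sodium sulfate: 18.5 mmol/L × 142 g/mol × 1.71 L ÷ 1000 = 4.49 g
ammonium chloride: 124 mmol/L × 53.5 g/mol × 1.71 L ÷ 1000 = 11.34 g
magnesium sulfate heptahydrate: 0.454 mmol/L × 246.5 mg/mmol × 1.71 L = 191.37 mg
L-lysine hydrochloride: 0.996 g/L × 1.71 L = 1.70 g
dipotassium phosphate: 11.9 g/L × 1.71 L = 20.35 g

sodium sulfate 4.49 g; ammonium chloride 11.34 g; magnesium sulfate heptahydrate 191.37 mg; L-lysine hydrochloride 1.70 g; dipotassium phosphate 20.35 g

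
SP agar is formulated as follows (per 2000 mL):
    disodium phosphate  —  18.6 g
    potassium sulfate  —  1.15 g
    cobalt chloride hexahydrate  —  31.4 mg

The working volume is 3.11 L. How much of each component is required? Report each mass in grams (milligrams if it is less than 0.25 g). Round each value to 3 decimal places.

disodium phosphate 28.923 g; potassium sulfate 1.788 g; cobalt chloride hexahydrate 48.827 mg

Scale factor = 3110 mL / 2000 mL = 1.555.
disodium phosphate: 18.6 g × (3110 mL / 2000 mL) = 28.923 g
potassium sulfate: 1.15 g × (3110 mL / 2000 mL) = 1.788 g
cobalt chloride hexahydrate: 31.4 mg × (3110 mL / 2000 mL) = 48.827 mg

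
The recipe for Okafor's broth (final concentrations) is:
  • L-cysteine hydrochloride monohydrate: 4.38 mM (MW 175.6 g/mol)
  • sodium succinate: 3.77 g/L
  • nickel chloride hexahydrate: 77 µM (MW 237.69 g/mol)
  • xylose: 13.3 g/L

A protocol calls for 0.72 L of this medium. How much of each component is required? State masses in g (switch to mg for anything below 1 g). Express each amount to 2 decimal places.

L-cysteine hydrochloride monohydrate 553.77 mg; sodium succinate 2.71 g; nickel chloride hexahydrate 13.18 mg; xylose 9.58 g

Working volume: 0.72 L.
L-cysteine hydrochloride monohydrate: 4.38 mmol/L × 175.6 mg/mmol × 0.72 L = 553.77 mg
sodium succinate: 3.77 g/L × 0.72 L = 2.71 g
nickel chloride hexahydrate: 77 µmol/L × 237.69 g/mol × 0.72 L ÷ 1000 = 13.18 mg
xylose: 13.3 g/L × 0.72 L = 9.58 g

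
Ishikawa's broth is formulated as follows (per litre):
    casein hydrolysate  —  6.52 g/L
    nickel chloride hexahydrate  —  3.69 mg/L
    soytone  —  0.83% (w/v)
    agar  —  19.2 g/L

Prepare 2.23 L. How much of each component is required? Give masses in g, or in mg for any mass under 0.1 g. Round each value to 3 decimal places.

casein hydrolysate 14.540 g; nickel chloride hexahydrate 8.229 mg; soytone 18.509 g; agar 42.816 g

Scale factor relative to 1 L: 2.23.
casein hydrolysate: 6.52 g/L × 2.23 L = 14.540 g
nickel chloride hexahydrate: 3.69 mg/L × 2.23 L = 8.229 mg
soytone: 0.83% w/v = 8.3 g/L → 8.3 × 2.23 L = 18.509 g
agar: 19.2 g/L × 2.23 L = 42.816 g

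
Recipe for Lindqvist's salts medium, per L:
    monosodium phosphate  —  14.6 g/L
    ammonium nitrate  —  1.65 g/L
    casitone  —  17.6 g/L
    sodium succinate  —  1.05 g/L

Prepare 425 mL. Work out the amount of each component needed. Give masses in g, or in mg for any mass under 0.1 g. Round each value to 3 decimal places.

monosodium phosphate 6.205 g; ammonium nitrate 0.701 g; casitone 7.480 g; sodium succinate 0.446 g

Working volume: 425 mL = 0.425 L.
monosodium phosphate: 14.6 g/L × 0.425 L = 6.205 g
ammonium nitrate: 1.65 g/L × 0.425 L = 0.701 g
casitone: 17.6 g/L × 0.425 L = 7.480 g
sodium succinate: 1.05 g/L × 0.425 L = 0.446 g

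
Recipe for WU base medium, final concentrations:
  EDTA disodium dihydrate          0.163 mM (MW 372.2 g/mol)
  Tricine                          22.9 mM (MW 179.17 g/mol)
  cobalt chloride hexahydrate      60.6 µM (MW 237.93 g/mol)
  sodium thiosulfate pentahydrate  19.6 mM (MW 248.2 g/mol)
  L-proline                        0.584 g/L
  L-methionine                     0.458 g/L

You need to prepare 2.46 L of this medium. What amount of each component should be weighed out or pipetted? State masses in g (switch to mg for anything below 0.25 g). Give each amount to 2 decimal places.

EDTA disodium dihydrate 149.24 mg; Tricine 10.09 g; cobalt chloride hexahydrate 35.47 mg; sodium thiosulfate pentahydrate 11.97 g; L-proline 1.44 g; L-methionine 1.13 g

Working volume: 2.46 L.
EDTA disodium dihydrate: 0.163 mmol/L × 372.2 mg/mmol × 2.46 L = 149.24 mg
Tricine: 22.9 mmol/L × 179.17 g/mol × 2.46 L ÷ 1000 = 10.09 g
cobalt chloride hexahydrate: 60.6 µmol/L × 237.93 g/mol × 2.46 L ÷ 1000 = 35.47 mg
sodium thiosulfate pentahydrate: 19.6 mmol/L × 248.2 g/mol × 2.46 L ÷ 1000 = 11.97 g
L-proline: 0.584 g/L × 2.46 L = 1.44 g
L-methionine: 0.458 g/L × 2.46 L = 1.13 g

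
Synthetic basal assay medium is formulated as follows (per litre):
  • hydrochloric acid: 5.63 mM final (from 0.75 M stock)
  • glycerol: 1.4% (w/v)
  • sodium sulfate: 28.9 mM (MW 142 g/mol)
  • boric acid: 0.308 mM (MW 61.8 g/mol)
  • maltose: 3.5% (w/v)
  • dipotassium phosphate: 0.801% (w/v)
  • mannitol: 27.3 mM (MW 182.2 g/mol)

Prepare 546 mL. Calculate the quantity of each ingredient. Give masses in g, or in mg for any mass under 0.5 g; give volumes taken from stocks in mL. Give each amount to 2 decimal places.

hydrochloric acid 4.10 mL; glycerol 7.64 g; sodium sulfate 2.24 g; boric acid 10.39 mg; maltose 19.11 g; dipotassium phosphate 4.37 g; mannitol 2.72 g

Target volume = 546 mL = 0.546 L.
hydrochloric acid: dilute stock: 5.63 mM × 546 mL ÷ 750 mM = 4.10 mL
glycerol: 1.4% w/v = 14 g/L → 14 × 0.546 L = 7.64 g
sodium sulfate: 28.9 mmol/L × 142 g/mol × 0.546 L ÷ 1000 = 2.24 g
boric acid: 0.308 mmol/L × 61.8 mg/mmol × 0.546 L = 10.39 mg
maltose: 3.5% w/v = 35 g/L → 35 × 0.546 L = 19.11 g
dipotassium phosphate: 0.801 g per 100 mL × 546 mL ÷ 100 = 4.37 g
mannitol: 27.3 mmol/L × 182.2 g/mol × 0.546 L ÷ 1000 = 2.72 g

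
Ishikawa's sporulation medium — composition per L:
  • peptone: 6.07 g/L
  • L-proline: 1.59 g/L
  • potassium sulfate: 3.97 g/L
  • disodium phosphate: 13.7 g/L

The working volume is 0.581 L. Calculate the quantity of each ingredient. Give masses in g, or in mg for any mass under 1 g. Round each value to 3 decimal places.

peptone 3.527 g; L-proline 923.790 mg; potassium sulfate 2.307 g; disodium phosphate 7.960 g

Working volume: 0.581 L.
peptone: 6.07 g/L × 0.581 L = 3.527 g
L-proline: 1.59 g/L × 0.581 L = 0.92379 g = 923.790 mg
potassium sulfate: 3.97 g/L × 0.581 L = 2.307 g
disodium phosphate: 13.7 g/L × 0.581 L = 7.960 g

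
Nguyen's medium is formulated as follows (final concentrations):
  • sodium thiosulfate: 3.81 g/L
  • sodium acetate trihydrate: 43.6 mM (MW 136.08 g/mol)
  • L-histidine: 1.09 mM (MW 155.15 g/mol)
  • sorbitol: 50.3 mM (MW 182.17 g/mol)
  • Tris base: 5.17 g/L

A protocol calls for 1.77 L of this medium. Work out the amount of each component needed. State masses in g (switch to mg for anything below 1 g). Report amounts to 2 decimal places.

sodium thiosulfate 6.74 g; sodium acetate trihydrate 10.50 g; L-histidine 299.33 mg; sorbitol 16.22 g; Tris base 9.15 g

Scale factor relative to 1 L: 1.77.
sodium thiosulfate: 3.81 g/L × 1.77 L = 6.74 g
sodium acetate trihydrate: 43.6 mmol/L × 136.08 g/mol × 1.77 L ÷ 1000 = 10.50 g
L-histidine: 1.09 mmol/L × 155.15 mg/mmol × 1.77 L = 299.33 mg
sorbitol: 50.3 mmol/L × 182.17 g/mol × 1.77 L ÷ 1000 = 16.22 g
Tris base: 5.17 g/L × 1.77 L = 9.15 g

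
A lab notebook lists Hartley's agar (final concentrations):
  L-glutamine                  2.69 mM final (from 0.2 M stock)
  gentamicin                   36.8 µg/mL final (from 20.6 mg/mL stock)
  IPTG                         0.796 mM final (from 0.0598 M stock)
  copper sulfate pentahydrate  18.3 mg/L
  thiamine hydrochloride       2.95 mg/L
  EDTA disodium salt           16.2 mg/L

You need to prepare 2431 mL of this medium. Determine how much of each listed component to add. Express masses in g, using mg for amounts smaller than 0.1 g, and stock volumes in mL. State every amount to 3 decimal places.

Target volume = 2431 mL = 2.431 L.
L-glutamine: V = C2·V2/C1 = 2.69 mM × 2431 mL ÷ 200 mM = 32.697 mL
gentamicin: C1V1 = C2V2 → 36.8 µg/mL × 2431 mL ÷ 20600 µg/mL = 4.343 mL
IPTG: dilute stock: 0.796 mM × 2431 mL ÷ 59.8 mM = 32.359 mL
copper sulfate pentahydrate: 18.3 mg/L × 2.431 L = 44.487 mg
thiamine hydrochloride: 2.95 mg/L × 2.431 L = 7.171 mg
EDTA disodium salt: 16.2 mg/L × 2.431 L = 39.382 mg

L-glutamine 32.697 mL; gentamicin 4.343 mL; IPTG 32.359 mL; copper sulfate pentahydrate 44.487 mg; thiamine hydrochloride 7.171 mg; EDTA disodium salt 39.382 mg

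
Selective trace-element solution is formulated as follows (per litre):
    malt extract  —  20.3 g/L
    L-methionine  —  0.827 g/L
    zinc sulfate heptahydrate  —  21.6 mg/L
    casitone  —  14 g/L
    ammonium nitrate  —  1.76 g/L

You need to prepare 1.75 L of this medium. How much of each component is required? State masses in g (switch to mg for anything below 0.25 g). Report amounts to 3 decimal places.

Scale factor relative to 1 L: 1.75.
malt extract: 20.3 g/L × 1.75 L = 35.525 g
L-methionine: 0.827 g/L × 1.75 L = 1.447 g
zinc sulfate heptahydrate: 21.6 mg/L × 1.75 L = 37.800 mg
casitone: 14 g/L × 1.75 L = 24.500 g
ammonium nitrate: 1.76 g/L × 1.75 L = 3.080 g

malt extract 35.525 g; L-methionine 1.447 g; zinc sulfate heptahydrate 37.800 mg; casitone 24.500 g; ammonium nitrate 3.080 g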